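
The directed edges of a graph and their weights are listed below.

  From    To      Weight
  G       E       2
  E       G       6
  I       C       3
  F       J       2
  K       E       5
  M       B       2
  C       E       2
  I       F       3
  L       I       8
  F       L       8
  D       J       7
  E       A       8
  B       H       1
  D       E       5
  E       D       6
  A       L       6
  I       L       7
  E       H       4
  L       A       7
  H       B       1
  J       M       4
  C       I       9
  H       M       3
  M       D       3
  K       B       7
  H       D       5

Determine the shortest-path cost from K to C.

Running Dijkstra from K:
K: 0
E: 5  (via K)
B: 7  (via K)
H: 8  (via B)
D: 11  (via E)
G: 11  (via E)
M: 11  (via H)
A: 13  (via E)
J: 18  (via D)
L: 19  (via A)
I: 27  (via L)
C: 30  (via I)
Shortest route: K–E–A–L–I–C = 30.

30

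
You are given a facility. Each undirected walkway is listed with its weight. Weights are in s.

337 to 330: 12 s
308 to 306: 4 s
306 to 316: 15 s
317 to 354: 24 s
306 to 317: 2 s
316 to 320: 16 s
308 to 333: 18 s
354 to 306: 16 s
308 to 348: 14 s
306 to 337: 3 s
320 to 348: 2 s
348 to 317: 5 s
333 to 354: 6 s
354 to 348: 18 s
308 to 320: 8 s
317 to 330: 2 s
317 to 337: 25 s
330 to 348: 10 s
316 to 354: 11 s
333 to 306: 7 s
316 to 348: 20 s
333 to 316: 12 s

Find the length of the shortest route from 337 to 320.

12 s

Settle nodes by increasing distance from 337:
337: 0
306: 3  (via 337)
317: 5  (via 306)
330: 7  (via 317)
308: 7  (via 306)
348: 10  (via 317)
333: 10  (via 306)
320: 12  (via 348)
Shortest route: 337–306–317–348–320 = 12 s.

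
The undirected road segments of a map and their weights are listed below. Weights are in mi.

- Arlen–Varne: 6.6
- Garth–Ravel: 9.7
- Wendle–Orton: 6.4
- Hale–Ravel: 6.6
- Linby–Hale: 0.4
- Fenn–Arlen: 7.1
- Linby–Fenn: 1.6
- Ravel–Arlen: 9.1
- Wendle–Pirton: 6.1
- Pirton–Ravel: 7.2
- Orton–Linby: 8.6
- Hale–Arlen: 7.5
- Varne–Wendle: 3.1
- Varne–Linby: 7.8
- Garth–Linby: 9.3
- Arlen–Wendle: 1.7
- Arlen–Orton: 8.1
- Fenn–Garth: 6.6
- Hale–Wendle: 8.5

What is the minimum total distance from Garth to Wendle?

Settle nodes by increasing distance from Garth:
Garth: 0
Fenn: 6.6  (via Garth)
Linby: 8.2  (via Fenn)
Hale: 8.6  (via Linby)
Ravel: 9.7  (via Garth)
Arlen: 13.7  (via Fenn)
Wendle: 15.4  (via Arlen)
Shortest route: Garth–Fenn–Arlen–Wendle = 15.4 mi.

15.4 mi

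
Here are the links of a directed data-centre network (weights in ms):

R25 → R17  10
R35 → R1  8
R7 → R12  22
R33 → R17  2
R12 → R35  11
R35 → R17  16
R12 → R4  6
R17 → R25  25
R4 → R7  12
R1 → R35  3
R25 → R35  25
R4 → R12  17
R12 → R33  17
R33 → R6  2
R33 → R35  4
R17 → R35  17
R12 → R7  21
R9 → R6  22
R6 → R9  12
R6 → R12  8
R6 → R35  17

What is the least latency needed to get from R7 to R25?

Enumerating some paths:
R7–R12–R33–R35–R17–R25: 22+17+4+16+25 = 84
R7–R12–R33–R17–R25: 22+17+2+25 = 66
R7–R12–R33–R6–R35–R17–R25: 22+17+2+17+16+25 = 99
R7–R12–R35–R17–R25: 22+11+16+25 = 74
The minimum is 66 ms via R7–R12–R33–R17–R25.

66 ms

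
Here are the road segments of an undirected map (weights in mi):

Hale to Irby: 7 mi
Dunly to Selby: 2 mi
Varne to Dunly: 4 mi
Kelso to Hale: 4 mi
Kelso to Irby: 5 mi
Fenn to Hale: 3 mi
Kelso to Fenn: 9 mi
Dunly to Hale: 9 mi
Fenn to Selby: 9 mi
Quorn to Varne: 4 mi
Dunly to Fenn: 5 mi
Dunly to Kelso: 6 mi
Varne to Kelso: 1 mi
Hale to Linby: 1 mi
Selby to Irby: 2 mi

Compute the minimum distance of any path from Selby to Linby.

10 mi

Candidate routes:
Selby–Irby–Hale–Linby: 2+7+1 = 10
Selby–Dunly–Hale–Linby: 2+9+1 = 12
Selby–Dunly–Fenn–Hale–Linby: 2+5+3+1 = 11
The minimum is 10 mi via Selby–Irby–Hale–Linby.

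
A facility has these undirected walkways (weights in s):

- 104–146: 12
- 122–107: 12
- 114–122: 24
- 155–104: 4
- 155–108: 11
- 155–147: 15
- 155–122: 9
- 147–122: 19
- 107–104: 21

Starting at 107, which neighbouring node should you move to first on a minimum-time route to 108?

Candidate routes:
107 - 104 - 155 - 108: 21+4+11 = 36
107 - 122 - 155 - 108: 12+9+11 = 32
Cheapest is 107 - 122 - 155 - 108 at 32 s.
So from 107 the first move is to 122.

122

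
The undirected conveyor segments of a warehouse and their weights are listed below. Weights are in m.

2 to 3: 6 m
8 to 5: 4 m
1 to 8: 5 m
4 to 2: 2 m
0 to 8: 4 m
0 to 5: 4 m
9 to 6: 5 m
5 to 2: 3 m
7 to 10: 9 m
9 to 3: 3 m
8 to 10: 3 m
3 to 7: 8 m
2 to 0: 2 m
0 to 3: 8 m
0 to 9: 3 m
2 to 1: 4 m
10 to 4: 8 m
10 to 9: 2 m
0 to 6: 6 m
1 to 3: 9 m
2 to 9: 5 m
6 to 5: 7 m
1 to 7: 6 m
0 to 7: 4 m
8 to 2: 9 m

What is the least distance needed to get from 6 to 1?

12 m

Settle nodes by increasing distance from 6:
6: 0
9: 5  (via 6)
0: 6  (via 6)
5: 7  (via 6)
10: 7  (via 9)
2: 8  (via 0)
3: 8  (via 9)
4: 10  (via 2)
7: 10  (via 0)
8: 10  (via 0)
1: 12  (via 2)
Shortest route: 6–0–2–1 = 12 m.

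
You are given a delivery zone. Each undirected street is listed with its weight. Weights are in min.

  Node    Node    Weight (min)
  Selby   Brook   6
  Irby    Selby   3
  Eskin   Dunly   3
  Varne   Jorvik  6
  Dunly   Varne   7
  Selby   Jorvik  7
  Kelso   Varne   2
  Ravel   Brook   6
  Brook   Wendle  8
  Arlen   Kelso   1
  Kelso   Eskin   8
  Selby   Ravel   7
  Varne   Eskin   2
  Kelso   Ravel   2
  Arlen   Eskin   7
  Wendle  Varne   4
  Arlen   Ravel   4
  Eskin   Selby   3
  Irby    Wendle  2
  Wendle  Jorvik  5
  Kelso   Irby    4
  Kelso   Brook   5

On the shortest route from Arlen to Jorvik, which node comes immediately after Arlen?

Enumerating some paths:
Arlen - Kelso - Varne - Wendle - Jorvik: 1+2+4+5 = 12
Arlen - Kelso - Varne - Jorvik: 1+2+6 = 9
The minimum is 9 min via Arlen - Kelso - Varne - Jorvik.
So from Arlen the first move is to Kelso.

Kelso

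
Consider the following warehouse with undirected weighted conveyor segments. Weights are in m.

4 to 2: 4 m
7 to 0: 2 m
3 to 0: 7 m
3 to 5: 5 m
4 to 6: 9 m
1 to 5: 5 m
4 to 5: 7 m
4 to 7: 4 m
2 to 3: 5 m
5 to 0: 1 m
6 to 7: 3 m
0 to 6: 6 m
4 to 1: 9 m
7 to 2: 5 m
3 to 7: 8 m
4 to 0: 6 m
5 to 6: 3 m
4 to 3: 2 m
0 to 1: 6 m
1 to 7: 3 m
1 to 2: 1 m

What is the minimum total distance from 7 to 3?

Candidate routes:
7–4–3: 4+2 = 6
7–0–5–3: 2+1+5 = 8
7–1–2–3: 3+1+5 = 9
7–3: 8 = 8
The minimum is 6 m via 7–4–3.

6 m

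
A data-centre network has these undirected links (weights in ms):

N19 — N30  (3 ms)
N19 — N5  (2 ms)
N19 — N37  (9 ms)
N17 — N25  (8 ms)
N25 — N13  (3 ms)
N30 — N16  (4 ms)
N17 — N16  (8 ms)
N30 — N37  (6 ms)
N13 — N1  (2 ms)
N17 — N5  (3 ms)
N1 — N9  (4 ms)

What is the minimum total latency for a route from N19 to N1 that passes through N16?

Shortest N19→N16: N19–N30–N16 = 7
Best N16 to N1: N16–N17–N25–N13–N1 costing 21
Total via N16: 7 + 21 = 28 ms.

28 ms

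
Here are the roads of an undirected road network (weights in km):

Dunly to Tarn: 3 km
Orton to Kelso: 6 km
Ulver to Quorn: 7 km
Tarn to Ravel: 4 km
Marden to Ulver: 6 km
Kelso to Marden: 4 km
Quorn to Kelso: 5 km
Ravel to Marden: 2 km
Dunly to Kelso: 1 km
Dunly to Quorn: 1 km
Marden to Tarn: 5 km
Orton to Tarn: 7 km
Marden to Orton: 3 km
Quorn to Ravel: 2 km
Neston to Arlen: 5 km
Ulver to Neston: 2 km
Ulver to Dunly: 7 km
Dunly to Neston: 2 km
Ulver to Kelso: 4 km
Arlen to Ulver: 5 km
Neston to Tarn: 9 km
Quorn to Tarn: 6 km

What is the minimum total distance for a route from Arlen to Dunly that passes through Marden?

Shortest Arlen→Marden: Arlen → Ulver → Marden = 11
Shortest Marden→Dunly: Marden → Ravel → Quorn → Dunly = 5
Total via Marden: 11 + 5 = 16 km.

16 km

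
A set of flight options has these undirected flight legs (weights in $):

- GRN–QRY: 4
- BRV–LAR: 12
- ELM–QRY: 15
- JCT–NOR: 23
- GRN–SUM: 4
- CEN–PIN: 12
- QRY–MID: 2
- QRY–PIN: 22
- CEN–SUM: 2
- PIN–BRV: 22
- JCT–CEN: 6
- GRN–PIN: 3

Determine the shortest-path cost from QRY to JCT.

Shortest distances from QRY:
QRY: 0
MID: 2  (via QRY)
GRN: 4  (via QRY)
PIN: 7  (via GRN)
SUM: 8  (via GRN)
CEN: 10  (via SUM)
ELM: 15  (via QRY)
JCT: 16  (via CEN)
Shortest route: QRY → GRN → SUM → CEN → JCT = $16.

$16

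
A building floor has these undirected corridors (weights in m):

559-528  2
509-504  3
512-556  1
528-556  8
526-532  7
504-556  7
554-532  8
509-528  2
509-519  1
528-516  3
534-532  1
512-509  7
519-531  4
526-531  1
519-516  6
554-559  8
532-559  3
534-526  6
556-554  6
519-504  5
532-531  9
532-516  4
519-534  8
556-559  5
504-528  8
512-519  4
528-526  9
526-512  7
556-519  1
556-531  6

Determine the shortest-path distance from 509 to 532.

Candidate routes:
509 → 528 → 559 → 532: 2+2+3 = 7
509 → 528 → 516 → 532: 2+3+4 = 9
The minimum is 7 m via 509 → 528 → 559 → 532.

7 m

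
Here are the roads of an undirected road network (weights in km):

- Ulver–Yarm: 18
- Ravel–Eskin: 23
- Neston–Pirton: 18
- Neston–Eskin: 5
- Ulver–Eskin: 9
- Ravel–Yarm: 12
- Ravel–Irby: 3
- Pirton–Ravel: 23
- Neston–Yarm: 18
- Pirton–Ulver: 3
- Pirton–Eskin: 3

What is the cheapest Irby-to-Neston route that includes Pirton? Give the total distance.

Best Irby to Pirton: Irby → Ravel → Pirton costing 26
Shortest Pirton→Neston: Pirton → Eskin → Neston = 8
Total via Pirton: 26 + 8 = 34 km.

34 km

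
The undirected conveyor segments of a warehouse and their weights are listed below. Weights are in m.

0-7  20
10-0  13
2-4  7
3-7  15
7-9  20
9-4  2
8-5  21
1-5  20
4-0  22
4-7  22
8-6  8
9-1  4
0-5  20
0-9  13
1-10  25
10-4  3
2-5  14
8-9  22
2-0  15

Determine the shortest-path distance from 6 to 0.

43 m

Shortest distances from 6:
6: 0
8: 8  (via 6)
5: 29  (via 8)
9: 30  (via 8)
4: 32  (via 9)
1: 34  (via 9)
10: 35  (via 4)
2: 39  (via 4)
0: 43  (via 9)
Shortest route: 6–8–9–0 = 43 m.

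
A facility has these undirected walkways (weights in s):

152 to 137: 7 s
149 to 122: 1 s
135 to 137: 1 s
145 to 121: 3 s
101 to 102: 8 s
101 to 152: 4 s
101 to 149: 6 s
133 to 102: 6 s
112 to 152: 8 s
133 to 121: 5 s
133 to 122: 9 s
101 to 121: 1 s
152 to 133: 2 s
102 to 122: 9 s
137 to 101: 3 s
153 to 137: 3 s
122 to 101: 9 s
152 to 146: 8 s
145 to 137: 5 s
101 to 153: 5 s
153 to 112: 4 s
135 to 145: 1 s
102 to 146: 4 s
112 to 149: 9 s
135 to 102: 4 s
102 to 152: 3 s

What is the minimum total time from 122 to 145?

Shortest distances from 122:
122: 0
149: 1  (via 122)
101: 7  (via 149)
121: 8  (via 101)
133: 9  (via 122)
102: 9  (via 122)
112: 10  (via 149)
137: 10  (via 101)
145: 11  (via 121)
Shortest route: 122 → 149 → 101 → 121 → 145 = 11 s.

11 s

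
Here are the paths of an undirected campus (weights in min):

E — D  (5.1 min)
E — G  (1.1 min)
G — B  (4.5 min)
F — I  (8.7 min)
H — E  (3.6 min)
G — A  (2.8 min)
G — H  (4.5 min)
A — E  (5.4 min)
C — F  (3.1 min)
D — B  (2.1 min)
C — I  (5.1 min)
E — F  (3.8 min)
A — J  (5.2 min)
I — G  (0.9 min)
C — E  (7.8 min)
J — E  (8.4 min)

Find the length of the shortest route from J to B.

12.5 min

Candidate routes:
J → E → G → B: 8.4+1.1+4.5 = 14
J → A → G → B: 5.2+2.8+4.5 = 12.5
Cheapest is J → A → G → B at 12.5 min.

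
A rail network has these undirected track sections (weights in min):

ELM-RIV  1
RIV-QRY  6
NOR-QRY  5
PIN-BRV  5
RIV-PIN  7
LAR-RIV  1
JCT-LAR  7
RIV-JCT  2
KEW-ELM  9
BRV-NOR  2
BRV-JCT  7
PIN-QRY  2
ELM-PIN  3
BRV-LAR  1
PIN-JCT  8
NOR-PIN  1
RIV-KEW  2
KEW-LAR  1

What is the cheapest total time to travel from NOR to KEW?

Settle nodes by increasing distance from NOR:
NOR: 0
PIN: 1  (via NOR)
BRV: 2  (via NOR)
LAR: 3  (via BRV)
QRY: 3  (via PIN)
KEW: 4  (via LAR)
Shortest route: NOR → BRV → LAR → KEW = 4 min.

4 min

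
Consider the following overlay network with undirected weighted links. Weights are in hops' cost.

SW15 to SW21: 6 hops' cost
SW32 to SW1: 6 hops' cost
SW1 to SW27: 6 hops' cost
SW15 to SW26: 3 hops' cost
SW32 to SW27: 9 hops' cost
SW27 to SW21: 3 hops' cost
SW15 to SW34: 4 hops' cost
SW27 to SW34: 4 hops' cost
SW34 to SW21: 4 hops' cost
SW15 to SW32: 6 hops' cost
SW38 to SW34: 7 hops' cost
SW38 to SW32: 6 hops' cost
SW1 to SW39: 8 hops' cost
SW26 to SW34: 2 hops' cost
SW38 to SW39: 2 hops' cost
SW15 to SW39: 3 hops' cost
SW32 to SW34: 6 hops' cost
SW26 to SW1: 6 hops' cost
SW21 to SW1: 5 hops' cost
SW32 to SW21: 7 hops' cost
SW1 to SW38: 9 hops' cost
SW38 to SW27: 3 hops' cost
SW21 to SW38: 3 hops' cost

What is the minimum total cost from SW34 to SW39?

Candidate routes:
SW34 → SW38 → SW39: 7+2 = 9
SW34 → SW21 → SW38 → SW39: 4+3+2 = 9
SW34 → SW26 → SW15 → SW39: 2+3+3 = 8
SW34 → SW15 → SW39: 4+3 = 7
The minimum is 7 hops' cost via SW34 → SW15 → SW39.

7 hops' cost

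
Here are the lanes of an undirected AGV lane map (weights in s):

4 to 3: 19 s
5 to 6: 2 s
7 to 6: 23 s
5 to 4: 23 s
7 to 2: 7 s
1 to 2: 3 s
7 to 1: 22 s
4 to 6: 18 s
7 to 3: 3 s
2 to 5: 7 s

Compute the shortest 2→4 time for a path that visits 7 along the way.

29 s

Best 2 to 7: 2–7 costing 7
Best 7 to 4: 7–3–4 costing 22
Total via 7: 7 + 22 = 29 s.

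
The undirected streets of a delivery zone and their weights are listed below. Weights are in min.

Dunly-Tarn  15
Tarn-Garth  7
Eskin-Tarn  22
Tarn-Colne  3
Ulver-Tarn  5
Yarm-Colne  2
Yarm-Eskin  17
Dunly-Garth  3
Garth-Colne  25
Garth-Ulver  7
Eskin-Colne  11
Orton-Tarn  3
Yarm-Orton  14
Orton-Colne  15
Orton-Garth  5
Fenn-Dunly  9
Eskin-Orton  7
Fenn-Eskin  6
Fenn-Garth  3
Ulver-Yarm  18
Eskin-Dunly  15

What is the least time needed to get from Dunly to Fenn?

Enumerating some paths:
Dunly → Garth → Fenn: 3+3 = 6
Dunly → Fenn: 9 = 9
The minimum is 6 min via Dunly → Garth → Fenn.

6 min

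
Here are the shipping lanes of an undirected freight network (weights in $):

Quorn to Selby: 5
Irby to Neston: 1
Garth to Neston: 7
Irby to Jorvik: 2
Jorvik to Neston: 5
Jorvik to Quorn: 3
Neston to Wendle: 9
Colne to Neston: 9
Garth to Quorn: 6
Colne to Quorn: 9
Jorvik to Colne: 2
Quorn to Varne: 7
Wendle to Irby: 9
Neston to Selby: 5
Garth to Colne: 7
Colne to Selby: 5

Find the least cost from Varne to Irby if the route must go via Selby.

Shortest Varne→Selby: Varne–Quorn–Selby = 12
Best Selby to Irby: Selby–Neston–Irby costing 6
Total via Selby: 12 + 6 = $18.

$18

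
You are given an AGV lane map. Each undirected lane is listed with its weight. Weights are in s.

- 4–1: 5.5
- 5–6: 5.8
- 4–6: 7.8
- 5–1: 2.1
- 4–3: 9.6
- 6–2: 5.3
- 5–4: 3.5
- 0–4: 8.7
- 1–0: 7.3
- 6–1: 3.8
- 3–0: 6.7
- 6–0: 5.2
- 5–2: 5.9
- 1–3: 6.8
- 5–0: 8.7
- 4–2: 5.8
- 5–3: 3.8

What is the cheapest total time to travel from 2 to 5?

Running Dijkstra from 2:
2: 0
6: 5.3  (via 2)
4: 5.8  (via 2)
5: 5.9  (via 2)
Shortest route: 2 → 5 = 5.9 s.

5.9 s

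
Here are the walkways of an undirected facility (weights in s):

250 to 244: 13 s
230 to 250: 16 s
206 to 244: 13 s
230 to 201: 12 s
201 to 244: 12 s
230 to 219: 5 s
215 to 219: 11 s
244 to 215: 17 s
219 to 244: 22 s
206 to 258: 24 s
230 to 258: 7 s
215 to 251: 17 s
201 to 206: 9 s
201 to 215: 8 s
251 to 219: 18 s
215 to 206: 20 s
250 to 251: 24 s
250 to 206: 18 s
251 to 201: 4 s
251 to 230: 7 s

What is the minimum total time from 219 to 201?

Settle nodes by increasing distance from 219:
219: 0
230: 5  (via 219)
215: 11  (via 219)
251: 12  (via 230)
258: 12  (via 230)
201: 16  (via 251)
Shortest route: 219 → 230 → 251 → 201 = 16 s.

16 s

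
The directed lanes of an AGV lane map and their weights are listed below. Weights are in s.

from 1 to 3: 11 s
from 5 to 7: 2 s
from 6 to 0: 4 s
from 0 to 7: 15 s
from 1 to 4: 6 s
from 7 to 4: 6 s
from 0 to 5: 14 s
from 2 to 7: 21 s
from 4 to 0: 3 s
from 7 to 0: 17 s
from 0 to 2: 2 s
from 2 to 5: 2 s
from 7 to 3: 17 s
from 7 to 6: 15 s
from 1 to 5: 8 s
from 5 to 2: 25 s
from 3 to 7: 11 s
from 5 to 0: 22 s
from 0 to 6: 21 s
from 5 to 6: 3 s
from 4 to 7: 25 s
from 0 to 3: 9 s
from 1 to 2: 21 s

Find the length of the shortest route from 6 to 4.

16 s

Compare a few routes:
6 → 0 → 7 → 4: 4+15+6 = 25
6 → 0 → 5 → 7 → 4: 4+14+2+6 = 26
6 → 0 → 2 → 5 → 7 → 4: 4+2+2+2+6 = 16
Cheapest is 6 → 0 → 2 → 5 → 7 → 4 at 16 s.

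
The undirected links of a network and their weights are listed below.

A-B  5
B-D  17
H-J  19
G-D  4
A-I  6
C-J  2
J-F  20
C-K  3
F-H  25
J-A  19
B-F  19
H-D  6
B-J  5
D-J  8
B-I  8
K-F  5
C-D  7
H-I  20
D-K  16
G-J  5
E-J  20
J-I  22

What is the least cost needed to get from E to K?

Compare a few routes:
E - J - G - D - C - K: 20+5+4+7+3 = 39
E - J - D - K: 20+8+16 = 44
E - J - C - K: 20+2+3 = 25
E - J - D - C - K: 20+8+7+3 = 38
Cheapest is E - J - C - K at 25.

25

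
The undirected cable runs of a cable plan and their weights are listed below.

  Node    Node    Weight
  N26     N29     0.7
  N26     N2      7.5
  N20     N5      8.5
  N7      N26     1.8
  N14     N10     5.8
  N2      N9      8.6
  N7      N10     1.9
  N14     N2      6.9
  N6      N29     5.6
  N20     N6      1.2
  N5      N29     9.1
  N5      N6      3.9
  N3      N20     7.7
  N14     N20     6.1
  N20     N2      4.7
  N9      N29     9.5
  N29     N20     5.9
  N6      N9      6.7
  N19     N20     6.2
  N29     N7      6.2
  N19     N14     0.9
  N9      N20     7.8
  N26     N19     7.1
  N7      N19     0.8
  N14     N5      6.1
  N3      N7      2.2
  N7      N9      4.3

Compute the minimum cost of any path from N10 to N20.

Shortest distances from N10:
N10: 0
N7: 1.9  (via N10)
N19: 2.7  (via N7)
N14: 3.6  (via N19)
N26: 3.7  (via N7)
N3: 4.1  (via N7)
N29: 4.4  (via N26)
N9: 6.2  (via N7)
N20: 8.9  (via N19)
Shortest route: N10–N7–N19–N20 = 8.9.

8.9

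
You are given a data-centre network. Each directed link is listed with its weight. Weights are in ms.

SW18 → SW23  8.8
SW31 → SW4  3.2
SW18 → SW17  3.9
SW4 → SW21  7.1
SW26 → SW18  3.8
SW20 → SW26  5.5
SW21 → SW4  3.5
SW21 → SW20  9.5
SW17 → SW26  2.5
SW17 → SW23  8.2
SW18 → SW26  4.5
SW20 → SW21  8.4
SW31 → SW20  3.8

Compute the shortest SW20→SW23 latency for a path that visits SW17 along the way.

21.4 ms

Best SW20 to SW17: SW20–SW26–SW18–SW17 costing 13.2
Best SW17 to SW23: SW17–SW23 costing 8.2
Total via SW17: 13.2 + 8.2 = 21.4 ms.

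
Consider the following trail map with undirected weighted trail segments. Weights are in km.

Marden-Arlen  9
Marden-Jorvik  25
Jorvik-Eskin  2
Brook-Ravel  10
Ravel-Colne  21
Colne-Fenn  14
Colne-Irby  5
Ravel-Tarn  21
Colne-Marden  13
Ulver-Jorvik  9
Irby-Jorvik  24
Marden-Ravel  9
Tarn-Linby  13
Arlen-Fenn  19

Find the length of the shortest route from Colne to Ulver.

38 km

Candidate routes:
Colne - Ravel - Marden - Jorvik - Ulver: 21+9+25+9 = 64
Colne - Irby - Jorvik - Ulver: 5+24+9 = 38
Colne - Fenn - Arlen - Marden - Jorvik - Ulver: 14+19+9+25+9 = 76
Colne - Marden - Jorvik - Ulver: 13+25+9 = 47
The minimum is 38 km via Colne - Irby - Jorvik - Ulver.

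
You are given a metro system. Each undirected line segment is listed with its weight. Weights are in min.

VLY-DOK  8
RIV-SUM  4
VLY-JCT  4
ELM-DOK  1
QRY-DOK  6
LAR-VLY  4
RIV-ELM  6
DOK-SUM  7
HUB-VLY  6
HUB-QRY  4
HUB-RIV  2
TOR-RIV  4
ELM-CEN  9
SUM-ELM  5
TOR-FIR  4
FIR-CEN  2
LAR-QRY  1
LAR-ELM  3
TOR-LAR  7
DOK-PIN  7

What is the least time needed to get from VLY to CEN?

Compare a few routes:
VLY → HUB → RIV → TOR → FIR → CEN: 6+2+4+4+2 = 18
VLY → DOK → ELM → CEN: 8+1+9 = 18
VLY → LAR → ELM → CEN: 4+3+9 = 16
VLY → LAR → TOR → FIR → CEN: 4+7+4+2 = 17
Cheapest is VLY → LAR → ELM → CEN at 16 min.

16 min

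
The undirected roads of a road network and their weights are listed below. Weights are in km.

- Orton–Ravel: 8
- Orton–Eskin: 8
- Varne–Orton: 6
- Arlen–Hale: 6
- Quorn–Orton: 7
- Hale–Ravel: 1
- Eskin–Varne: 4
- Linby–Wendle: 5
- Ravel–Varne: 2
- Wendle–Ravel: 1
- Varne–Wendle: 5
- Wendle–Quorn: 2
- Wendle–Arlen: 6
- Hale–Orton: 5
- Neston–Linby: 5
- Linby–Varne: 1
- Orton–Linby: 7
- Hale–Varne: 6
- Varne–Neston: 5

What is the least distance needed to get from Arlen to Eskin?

Running Dijkstra from Arlen:
Arlen: 0
Wendle: 6  (via Arlen)
Hale: 6  (via Arlen)
Ravel: 7  (via Wendle)
Quorn: 8  (via Wendle)
Varne: 9  (via Ravel)
Linby: 10  (via Varne)
Orton: 11  (via Hale)
Eskin: 13  (via Varne)
Shortest route: Arlen → Wendle → Ravel → Varne → Eskin = 13 km.

13 km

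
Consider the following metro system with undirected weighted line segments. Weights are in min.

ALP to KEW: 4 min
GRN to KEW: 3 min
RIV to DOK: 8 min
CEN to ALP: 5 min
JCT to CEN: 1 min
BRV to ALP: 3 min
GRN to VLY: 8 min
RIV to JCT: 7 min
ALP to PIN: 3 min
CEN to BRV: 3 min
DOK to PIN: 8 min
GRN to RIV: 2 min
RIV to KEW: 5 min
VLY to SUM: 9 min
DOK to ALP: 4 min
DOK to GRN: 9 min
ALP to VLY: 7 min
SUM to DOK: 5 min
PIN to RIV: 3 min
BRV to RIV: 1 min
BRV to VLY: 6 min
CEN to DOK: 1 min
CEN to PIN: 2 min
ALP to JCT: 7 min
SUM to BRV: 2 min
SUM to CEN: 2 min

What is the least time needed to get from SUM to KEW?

Candidate routes:
SUM - CEN - PIN - ALP - KEW: 2+2+3+4 = 11
SUM - BRV - ALP - KEW: 2+3+4 = 9
SUM - BRV - RIV - KEW: 2+1+5 = 8
The minimum is 8 min via SUM - BRV - RIV - KEW.

8 min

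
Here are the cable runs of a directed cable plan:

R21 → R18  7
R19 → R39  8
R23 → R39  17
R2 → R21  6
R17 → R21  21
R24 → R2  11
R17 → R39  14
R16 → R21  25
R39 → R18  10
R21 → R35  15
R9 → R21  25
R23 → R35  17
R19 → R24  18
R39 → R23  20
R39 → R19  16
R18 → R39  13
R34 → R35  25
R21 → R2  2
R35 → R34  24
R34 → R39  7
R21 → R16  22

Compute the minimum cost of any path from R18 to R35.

Settle nodes by increasing distance from R18:
R18: 0
R39: 13  (via R18)
R19: 29  (via R39)
R23: 33  (via R39)
R24: 47  (via R19)
R35: 50  (via R23)
Shortest route: R18 → R39 → R23 → R35 = 50.

50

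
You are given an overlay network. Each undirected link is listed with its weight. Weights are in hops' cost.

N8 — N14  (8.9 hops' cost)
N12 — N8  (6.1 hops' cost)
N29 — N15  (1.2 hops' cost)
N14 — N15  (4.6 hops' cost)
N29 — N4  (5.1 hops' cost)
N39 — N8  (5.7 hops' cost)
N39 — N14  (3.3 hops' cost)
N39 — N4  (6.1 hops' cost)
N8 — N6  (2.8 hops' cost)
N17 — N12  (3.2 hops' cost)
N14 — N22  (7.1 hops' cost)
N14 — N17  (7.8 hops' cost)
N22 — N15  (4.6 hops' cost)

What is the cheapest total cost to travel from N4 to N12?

Candidate routes:
N4 → N39 → N8 → N12: 6.1+5.7+6.1 = 17.9
N4 → N29 → N15 → N14 → N17 → N12: 5.1+1.2+4.6+7.8+3.2 = 21.9
N4 → N39 → N14 → N17 → N12: 6.1+3.3+7.8+3.2 = 20.4
The minimum is 17.9 hops' cost via N4 → N39 → N8 → N12.

17.9 hops' cost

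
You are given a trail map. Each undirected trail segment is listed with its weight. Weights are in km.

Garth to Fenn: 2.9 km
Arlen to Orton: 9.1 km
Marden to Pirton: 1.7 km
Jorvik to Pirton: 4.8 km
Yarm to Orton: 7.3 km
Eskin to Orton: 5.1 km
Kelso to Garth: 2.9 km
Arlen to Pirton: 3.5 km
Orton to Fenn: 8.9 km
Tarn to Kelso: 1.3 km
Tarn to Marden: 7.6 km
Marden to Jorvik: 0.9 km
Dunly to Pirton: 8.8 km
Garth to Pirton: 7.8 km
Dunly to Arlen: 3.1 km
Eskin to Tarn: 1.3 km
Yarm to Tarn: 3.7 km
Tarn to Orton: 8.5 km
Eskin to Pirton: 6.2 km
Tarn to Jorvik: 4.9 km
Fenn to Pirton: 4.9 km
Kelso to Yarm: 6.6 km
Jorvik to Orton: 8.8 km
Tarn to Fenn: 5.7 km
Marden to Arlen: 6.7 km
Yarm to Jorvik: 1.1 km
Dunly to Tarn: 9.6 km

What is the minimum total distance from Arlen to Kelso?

12.2 km

Running Dijkstra from Arlen:
Arlen: 0
Dunly: 3.1  (via Arlen)
Pirton: 3.5  (via Arlen)
Marden: 5.2  (via Pirton)
Jorvik: 6.1  (via Marden)
Yarm: 7.2  (via Jorvik)
Fenn: 8.4  (via Pirton)
Orton: 9.1  (via Arlen)
Eskin: 9.7  (via Pirton)
Tarn: 10.9  (via Yarm)
Garth: 11.3  (via Pirton)
Kelso: 12.2  (via Tarn)
Shortest route: Arlen → Pirton → Marden → Jorvik → Yarm → Tarn → Kelso = 12.2 km.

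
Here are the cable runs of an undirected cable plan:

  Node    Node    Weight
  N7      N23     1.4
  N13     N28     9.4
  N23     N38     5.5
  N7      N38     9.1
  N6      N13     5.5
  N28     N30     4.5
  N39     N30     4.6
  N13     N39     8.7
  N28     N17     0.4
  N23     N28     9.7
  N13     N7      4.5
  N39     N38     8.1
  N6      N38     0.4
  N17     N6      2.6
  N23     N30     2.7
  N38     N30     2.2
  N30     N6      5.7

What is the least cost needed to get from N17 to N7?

9

Enumerating some paths:
N17 → N28 → N23 → N7: 0.4+9.7+1.4 = 11.5
N17 → N6 → N38 → N30 → N23 → N7: 2.6+0.4+2.2+2.7+1.4 = 9.3
N17 → N28 → N30 → N23 → N7: 0.4+4.5+2.7+1.4 = 9
N17 → N6 → N38 → N23 → N7: 2.6+0.4+5.5+1.4 = 9.9
Cheapest is N17 → N28 → N30 → N23 → N7 at 9.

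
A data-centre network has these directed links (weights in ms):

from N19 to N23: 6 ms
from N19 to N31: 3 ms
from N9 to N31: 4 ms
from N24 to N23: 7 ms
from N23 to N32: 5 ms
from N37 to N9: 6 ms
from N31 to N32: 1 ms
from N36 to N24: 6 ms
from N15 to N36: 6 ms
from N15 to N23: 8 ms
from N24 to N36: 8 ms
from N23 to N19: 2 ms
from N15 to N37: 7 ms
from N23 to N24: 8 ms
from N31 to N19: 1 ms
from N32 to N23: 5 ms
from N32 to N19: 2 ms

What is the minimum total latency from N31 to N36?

22 ms

Compare a few routes:
N31 → N32 → N23 → N24 → N36: 1+5+8+8 = 22
N31 → N19 → N23 → N24 → N36: 1+6+8+8 = 23
Cheapest is N31 → N32 → N23 → N24 → N36 at 22 ms.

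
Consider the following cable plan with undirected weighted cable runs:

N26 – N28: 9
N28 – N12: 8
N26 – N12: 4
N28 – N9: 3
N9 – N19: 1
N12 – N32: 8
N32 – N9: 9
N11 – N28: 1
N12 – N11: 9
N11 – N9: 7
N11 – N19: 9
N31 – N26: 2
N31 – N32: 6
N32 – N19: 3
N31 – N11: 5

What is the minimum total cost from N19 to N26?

Compare a few routes:
N19 - N32 - N31 - N26: 3+6+2 = 11
N19 - N9 - N28 - N11 - N31 - N26: 1+3+1+5+2 = 12
N19 - N9 - N28 - N26: 1+3+9 = 13
The minimum is 11 via N19 - N32 - N31 - N26.

11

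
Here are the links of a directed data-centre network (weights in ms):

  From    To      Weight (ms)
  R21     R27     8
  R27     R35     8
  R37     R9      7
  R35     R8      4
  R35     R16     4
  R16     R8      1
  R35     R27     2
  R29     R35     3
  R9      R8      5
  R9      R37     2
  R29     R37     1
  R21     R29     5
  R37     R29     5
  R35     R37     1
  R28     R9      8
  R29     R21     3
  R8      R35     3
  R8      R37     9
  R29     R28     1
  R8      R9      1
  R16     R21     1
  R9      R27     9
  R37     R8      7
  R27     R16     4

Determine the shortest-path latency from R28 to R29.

Candidate routes:
R28–R9–R8–R35–R16–R21–R29: 8+5+3+4+1+5 = 26
R28–R9–R37–R29: 8+2+5 = 15
R28–R9–R8–R35–R37–R29: 8+5+3+1+5 = 22
The minimum is 15 ms via R28–R9–R37–R29.

15 ms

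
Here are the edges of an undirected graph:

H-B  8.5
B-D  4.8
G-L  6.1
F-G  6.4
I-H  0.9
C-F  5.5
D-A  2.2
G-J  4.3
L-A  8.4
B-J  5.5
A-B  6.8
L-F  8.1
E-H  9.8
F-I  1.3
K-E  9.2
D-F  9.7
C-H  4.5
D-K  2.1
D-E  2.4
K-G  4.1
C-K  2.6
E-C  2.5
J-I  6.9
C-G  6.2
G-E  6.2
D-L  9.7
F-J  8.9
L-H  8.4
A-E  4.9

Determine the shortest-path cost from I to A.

12.3

Candidate routes:
I–H–C–K–D–A: 0.9+4.5+2.6+2.1+2.2 = 12.3
I–H–C–E–D–A: 0.9+4.5+2.5+2.4+2.2 = 12.5
The minimum is 12.3 via I–H–C–K–D–A.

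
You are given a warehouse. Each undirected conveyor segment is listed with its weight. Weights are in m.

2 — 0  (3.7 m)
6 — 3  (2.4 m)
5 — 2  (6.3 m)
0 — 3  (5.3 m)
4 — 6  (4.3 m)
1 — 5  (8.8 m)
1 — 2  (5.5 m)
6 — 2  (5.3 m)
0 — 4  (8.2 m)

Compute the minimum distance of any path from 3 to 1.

13.2 m

Running Dijkstra from 3:
3: 0
6: 2.4  (via 3)
0: 5.3  (via 3)
4: 6.7  (via 6)
2: 7.7  (via 6)
1: 13.2  (via 2)
Shortest route: 3 → 6 → 2 → 1 = 13.2 m.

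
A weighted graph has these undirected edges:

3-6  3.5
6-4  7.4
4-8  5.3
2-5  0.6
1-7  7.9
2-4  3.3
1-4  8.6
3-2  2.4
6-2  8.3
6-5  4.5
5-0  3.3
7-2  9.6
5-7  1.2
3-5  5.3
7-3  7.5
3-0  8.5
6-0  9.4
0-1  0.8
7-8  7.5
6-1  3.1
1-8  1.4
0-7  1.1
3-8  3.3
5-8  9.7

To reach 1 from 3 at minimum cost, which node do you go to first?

8

Enumerating some paths:
3 - 2 - 5 - 0 - 1: 2.4+0.6+3.3+0.8 = 7.1
3 - 8 - 1: 3.3+1.4 = 4.7
3 - 6 - 1: 3.5+3.1 = 6.6
3 - 2 - 5 - 7 - 0 - 1: 2.4+0.6+1.2+1.1+0.8 = 6.1
The minimum is 4.7 via 3 - 8 - 1.
So from 3 the first move is to 8.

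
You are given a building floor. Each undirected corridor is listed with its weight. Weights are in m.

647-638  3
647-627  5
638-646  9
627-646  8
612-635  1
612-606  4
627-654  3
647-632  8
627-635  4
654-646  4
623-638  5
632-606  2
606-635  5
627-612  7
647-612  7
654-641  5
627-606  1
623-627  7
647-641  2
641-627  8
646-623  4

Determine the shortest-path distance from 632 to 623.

10 m

Settle nodes by increasing distance from 632:
632: 0
606: 2  (via 632)
627: 3  (via 606)
612: 6  (via 606)
654: 6  (via 627)
635: 7  (via 606)
647: 8  (via 632)
623: 10  (via 627)
Shortest route: 632 → 606 → 627 → 623 = 10 m.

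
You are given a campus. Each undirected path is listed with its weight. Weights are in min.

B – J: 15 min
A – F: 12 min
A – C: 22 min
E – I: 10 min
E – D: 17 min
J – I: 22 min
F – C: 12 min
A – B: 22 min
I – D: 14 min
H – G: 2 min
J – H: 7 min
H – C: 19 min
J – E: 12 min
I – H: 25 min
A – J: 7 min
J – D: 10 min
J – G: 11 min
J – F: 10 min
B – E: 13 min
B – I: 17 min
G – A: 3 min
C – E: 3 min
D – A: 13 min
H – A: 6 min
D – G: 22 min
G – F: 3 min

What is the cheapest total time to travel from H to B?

Candidate routes:
H - J - B: 7+15 = 22
H - G - A - J - B: 2+3+7+15 = 27
H - G - A - B: 2+3+22 = 27
The minimum is 22 min via H - J - B.

22 min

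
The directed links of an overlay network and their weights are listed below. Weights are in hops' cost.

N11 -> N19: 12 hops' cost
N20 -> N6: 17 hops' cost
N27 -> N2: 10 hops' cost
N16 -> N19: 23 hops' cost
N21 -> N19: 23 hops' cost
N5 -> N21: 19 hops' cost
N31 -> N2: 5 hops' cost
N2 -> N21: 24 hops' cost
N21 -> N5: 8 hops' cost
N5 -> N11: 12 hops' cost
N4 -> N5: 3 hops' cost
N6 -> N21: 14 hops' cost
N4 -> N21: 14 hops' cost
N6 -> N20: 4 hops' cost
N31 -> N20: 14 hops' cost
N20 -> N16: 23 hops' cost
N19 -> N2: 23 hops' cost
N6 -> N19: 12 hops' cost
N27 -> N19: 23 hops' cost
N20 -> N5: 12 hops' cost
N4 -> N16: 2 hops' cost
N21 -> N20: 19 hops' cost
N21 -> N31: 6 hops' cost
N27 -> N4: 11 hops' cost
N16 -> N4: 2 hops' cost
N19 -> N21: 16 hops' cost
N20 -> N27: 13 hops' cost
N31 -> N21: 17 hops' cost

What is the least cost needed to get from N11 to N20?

47 hops' cost

Candidate routes:
N11 - N19 - N21 - N31 - N20: 12+16+6+14 = 48
N11 - N19 - N2 - N21 - N20: 12+23+24+19 = 78
N11 - N19 - N21 - N20: 12+16+19 = 47
N11 - N19 - N2 - N21 - N31 - N20: 12+23+24+6+14 = 79
The minimum is 47 hops' cost via N11 - N19 - N21 - N20.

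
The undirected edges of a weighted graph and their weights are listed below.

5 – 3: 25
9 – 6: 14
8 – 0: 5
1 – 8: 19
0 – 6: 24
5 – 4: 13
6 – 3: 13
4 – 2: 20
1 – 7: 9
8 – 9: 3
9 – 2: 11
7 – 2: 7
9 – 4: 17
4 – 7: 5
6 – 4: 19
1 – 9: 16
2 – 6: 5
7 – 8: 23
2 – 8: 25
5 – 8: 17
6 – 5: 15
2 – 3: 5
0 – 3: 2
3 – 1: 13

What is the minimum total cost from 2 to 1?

16

Compare a few routes:
2 - 3 - 1: 5+13 = 18
2 - 6 - 3 - 1: 5+13+13 = 31
2 - 7 - 1: 7+9 = 16
2 - 9 - 1: 11+16 = 27
Cheapest is 2 - 7 - 1 at 16.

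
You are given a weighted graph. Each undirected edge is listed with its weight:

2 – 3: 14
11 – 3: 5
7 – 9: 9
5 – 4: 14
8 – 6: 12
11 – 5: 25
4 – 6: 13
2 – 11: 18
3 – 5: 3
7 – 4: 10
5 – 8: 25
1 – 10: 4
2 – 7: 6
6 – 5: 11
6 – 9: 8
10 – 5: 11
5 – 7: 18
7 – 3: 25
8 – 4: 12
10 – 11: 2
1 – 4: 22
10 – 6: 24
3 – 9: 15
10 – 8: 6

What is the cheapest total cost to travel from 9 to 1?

26

Running Dijkstra from 9:
9: 0
6: 8  (via 9)
7: 9  (via 9)
2: 15  (via 7)
3: 15  (via 9)
5: 18  (via 3)
4: 19  (via 7)
8: 20  (via 6)
11: 20  (via 3)
10: 22  (via 11)
1: 26  (via 10)
Shortest route: 9–3–11–10–1 = 26.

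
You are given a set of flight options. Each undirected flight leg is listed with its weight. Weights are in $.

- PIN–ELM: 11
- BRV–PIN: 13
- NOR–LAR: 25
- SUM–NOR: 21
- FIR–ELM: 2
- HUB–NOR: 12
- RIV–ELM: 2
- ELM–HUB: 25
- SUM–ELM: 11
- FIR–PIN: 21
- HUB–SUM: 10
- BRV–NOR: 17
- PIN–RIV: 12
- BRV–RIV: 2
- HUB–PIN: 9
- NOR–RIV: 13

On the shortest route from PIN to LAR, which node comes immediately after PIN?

Enumerating some paths:
PIN → RIV → NOR → LAR: 12+13+25 = 50
PIN → ELM → RIV → NOR → LAR: 11+2+13+25 = 51
PIN → HUB → NOR → LAR: 9+12+25 = 46
Cheapest is PIN → HUB → NOR → LAR at $46.
So from PIN the first move is to HUB.

HUB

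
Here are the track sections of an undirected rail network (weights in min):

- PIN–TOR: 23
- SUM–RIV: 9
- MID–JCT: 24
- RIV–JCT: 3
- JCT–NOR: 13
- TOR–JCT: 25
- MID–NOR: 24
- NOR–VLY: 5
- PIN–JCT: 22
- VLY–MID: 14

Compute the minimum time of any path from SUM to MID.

Compare a few routes:
SUM - RIV - JCT - NOR - MID: 9+3+13+24 = 49
SUM - RIV - JCT - MID: 9+3+24 = 36
SUM - RIV - JCT - NOR - VLY - MID: 9+3+13+5+14 = 44
Cheapest is SUM - RIV - JCT - MID at 36 min.

36 min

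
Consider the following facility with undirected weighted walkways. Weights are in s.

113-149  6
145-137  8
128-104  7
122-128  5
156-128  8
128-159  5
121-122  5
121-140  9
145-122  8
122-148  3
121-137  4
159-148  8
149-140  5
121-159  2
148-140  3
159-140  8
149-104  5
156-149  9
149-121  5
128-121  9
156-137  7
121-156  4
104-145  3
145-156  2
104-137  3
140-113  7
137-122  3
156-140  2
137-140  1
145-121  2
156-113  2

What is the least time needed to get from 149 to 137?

6 s

Enumerating some paths:
149 - 104 - 137: 5+3 = 8
149 - 140 - 137: 5+1 = 6
The minimum is 6 s via 149 - 140 - 137.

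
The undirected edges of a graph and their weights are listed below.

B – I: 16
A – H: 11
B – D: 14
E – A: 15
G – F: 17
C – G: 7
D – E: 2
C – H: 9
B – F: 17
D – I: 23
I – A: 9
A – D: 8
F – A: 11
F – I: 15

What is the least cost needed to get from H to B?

Candidate routes:
H → A → I → B: 11+9+16 = 36
H → A → D → B: 11+8+14 = 33
H → A → E → D → B: 11+15+2+14 = 42
H → A → F → B: 11+11+17 = 39
Cheapest is H → A → D → B at 33.

33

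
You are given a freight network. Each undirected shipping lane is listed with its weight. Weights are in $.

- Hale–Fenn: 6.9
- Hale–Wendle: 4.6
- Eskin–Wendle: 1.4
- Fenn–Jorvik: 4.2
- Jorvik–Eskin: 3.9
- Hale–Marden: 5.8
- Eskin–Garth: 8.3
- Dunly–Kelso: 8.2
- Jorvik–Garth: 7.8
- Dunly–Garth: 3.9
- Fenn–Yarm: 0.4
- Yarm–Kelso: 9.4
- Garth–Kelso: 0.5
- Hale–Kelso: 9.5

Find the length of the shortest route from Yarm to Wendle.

Settle nodes by increasing distance from Yarm:
Yarm: 0
Fenn: 0.4  (via Yarm)
Jorvik: 4.6  (via Fenn)
Hale: 7.3  (via Fenn)
Eskin: 8.5  (via Jorvik)
Kelso: 9.4  (via Yarm)
Wendle: 9.9  (via Eskin)
Shortest route: Yarm → Fenn → Jorvik → Eskin → Wendle = $9.9.

$9.9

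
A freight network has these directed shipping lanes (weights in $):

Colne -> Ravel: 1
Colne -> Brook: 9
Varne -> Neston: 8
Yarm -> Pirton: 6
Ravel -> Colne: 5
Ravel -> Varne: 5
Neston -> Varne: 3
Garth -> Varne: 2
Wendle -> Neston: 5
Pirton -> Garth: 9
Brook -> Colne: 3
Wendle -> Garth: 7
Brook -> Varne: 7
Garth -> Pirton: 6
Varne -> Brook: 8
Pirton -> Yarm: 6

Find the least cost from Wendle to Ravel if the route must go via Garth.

$21

Shortest Wendle→Garth: Wendle–Garth = 7
Best Garth to Ravel: Garth–Varne–Brook–Colne–Ravel costing 14
Total via Garth: 7 + 14 = $21.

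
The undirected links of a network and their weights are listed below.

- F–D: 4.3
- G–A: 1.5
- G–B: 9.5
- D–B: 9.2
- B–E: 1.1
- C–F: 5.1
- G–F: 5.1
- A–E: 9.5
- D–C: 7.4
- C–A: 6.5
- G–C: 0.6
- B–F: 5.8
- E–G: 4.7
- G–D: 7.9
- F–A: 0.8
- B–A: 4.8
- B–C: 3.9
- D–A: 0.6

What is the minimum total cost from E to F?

6.7

Candidate routes:
E → G → A → F: 4.7+1.5+0.8 = 7
E → B → F: 1.1+5.8 = 6.9
E → B → A → F: 1.1+4.8+0.8 = 6.7
Cheapest is E → B → A → F at 6.7.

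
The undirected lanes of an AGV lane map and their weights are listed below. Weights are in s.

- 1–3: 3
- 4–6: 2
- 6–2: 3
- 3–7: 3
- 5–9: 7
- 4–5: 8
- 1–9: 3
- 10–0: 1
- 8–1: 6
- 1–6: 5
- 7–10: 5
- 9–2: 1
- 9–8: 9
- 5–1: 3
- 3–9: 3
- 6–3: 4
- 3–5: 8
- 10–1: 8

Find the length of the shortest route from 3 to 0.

9 s

Shortest distances from 3:
3: 0
1: 3  (via 3)
7: 3  (via 3)
9: 3  (via 3)
2: 4  (via 9)
6: 4  (via 3)
4: 6  (via 6)
5: 6  (via 1)
10: 8  (via 7)
0: 9  (via 10)
Shortest route: 3 → 7 → 10 → 0 = 9 s.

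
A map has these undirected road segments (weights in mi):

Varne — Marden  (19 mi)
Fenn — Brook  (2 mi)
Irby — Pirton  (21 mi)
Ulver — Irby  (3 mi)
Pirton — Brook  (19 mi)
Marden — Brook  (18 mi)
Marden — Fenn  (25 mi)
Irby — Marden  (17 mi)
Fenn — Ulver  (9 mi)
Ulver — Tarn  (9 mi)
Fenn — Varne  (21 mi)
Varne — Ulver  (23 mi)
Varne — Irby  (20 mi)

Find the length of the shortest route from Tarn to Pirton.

Shortest distances from Tarn:
Tarn: 0
Ulver: 9  (via Tarn)
Irby: 12  (via Ulver)
Fenn: 18  (via Ulver)
Brook: 20  (via Fenn)
Marden: 29  (via Irby)
Varne: 32  (via Ulver)
Pirton: 33  (via Irby)
Shortest route: Tarn–Ulver–Irby–Pirton = 33 mi.

33 mi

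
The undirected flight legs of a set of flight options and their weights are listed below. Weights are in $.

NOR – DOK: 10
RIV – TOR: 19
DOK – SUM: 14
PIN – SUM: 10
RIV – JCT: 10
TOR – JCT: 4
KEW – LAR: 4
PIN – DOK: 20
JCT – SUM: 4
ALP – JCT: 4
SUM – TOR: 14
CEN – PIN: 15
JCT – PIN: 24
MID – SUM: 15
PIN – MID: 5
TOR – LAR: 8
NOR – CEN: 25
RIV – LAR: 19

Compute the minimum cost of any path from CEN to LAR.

$41

Enumerating some paths:
CEN → PIN → SUM → TOR → LAR: 15+10+14+8 = 47
CEN → PIN → SUM → JCT → TOR → LAR: 15+10+4+4+8 = 41
CEN → PIN → JCT → TOR → LAR: 15+24+4+8 = 51
The minimum is $41 via CEN → PIN → SUM → JCT → TOR → LAR.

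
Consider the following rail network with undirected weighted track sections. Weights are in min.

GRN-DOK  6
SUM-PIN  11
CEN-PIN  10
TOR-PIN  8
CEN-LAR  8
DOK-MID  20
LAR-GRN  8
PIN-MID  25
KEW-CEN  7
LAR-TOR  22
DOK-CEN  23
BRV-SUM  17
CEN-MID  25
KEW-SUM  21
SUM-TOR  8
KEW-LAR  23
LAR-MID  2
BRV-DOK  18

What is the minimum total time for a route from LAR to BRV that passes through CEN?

46 min

Best LAR to CEN: LAR–CEN costing 8
Shortest CEN→BRV: CEN–PIN–SUM–BRV = 38
Total via CEN: 8 + 38 = 46 min.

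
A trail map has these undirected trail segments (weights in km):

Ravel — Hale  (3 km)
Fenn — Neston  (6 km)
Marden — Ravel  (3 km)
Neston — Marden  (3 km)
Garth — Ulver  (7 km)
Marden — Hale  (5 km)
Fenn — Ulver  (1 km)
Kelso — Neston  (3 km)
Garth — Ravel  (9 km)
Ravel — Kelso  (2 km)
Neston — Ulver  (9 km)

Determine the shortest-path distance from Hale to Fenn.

14 km

Candidate routes:
Hale - Ravel - Kelso - Neston - Ulver - Fenn: 3+2+3+9+1 = 18
Hale - Ravel - Kelso - Neston - Fenn: 3+2+3+6 = 14
Hale - Ravel - Marden - Neston - Fenn: 3+3+3+6 = 15
The minimum is 14 km via Hale - Ravel - Kelso - Neston - Fenn.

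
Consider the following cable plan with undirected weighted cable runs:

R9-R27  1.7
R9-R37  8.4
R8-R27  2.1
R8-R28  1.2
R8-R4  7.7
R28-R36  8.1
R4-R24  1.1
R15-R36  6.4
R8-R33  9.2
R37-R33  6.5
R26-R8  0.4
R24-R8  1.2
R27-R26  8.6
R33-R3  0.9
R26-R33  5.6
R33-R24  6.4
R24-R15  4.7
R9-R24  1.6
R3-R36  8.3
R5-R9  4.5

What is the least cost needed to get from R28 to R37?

Shortest distances from R28:
R28: 0
R8: 1.2  (via R28)
R26: 1.6  (via R8)
R24: 2.4  (via R8)
R27: 3.3  (via R8)
R4: 3.5  (via R24)
R9: 4  (via R24)
R15: 7.1  (via R24)
R33: 7.2  (via R26)
R36: 8.1  (via R28)
R3: 8.1  (via R33)
R5: 8.5  (via R9)
R37: 12.4  (via R9)
Shortest route: R28 → R8 → R24 → R9 → R37 = 12.4.

12.4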